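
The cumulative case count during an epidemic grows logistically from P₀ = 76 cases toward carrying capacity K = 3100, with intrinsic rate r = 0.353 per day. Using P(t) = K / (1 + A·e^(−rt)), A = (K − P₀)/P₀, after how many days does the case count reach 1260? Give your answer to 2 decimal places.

t ≈ 9.36 days

A = (3100 − 76)/76 = 39.78947
1260 = 3100/(1 + 39.78947·e^(−0.353t)) → 1 + 39.78947·e^(−0.353t) = 2.46032
e^(−0.353t) = 0.036701 → t = ln(27.24714)/0.353 = 3.30495/0.353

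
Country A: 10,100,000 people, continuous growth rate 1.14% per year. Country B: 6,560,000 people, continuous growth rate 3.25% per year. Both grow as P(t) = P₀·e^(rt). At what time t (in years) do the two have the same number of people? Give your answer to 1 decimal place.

10100000·e^(0.0114t) = 6560000·e^(0.0325t)
10100000/6560000 = e^((0.0325 − 0.0114)t) → ln(1.53963) = 0.0211·t
t = 0.43154 / 0.0211

t ≈ 20.5 years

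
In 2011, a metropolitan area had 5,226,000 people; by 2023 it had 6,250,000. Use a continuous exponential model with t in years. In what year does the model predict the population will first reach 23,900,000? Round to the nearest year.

year 2113

r = ln(6250000/5226000) / 12 = 0.17894/12 ≈ 0.014911 per year
t = ln(23900000/5226000) / r = 1.52023/0.014911 ≈ 101.95 years after 2011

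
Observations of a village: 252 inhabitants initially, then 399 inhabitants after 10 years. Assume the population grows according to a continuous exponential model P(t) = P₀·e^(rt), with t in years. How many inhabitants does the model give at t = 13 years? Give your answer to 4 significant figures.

≈ 458.0 inhabitants

r = ln(399/252) / 10 ≈ 0.045953 per year
P(13) = 252 · e^(0.045953·13) = 252 · 1.81737 ≈ 457.98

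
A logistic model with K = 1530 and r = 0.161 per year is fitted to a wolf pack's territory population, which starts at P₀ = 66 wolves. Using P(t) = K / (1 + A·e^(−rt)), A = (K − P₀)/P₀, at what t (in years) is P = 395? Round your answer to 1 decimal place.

t ≈ 12.7 years

A = (1530 − 66)/66 = 22.18182
395 = 1530/(1 + 22.18182·e^(−0.161t)) → 1 + 22.18182·e^(−0.161t) = 3.87342
e^(−0.161t) = 0.129539 → t = ln(7.71966)/0.161 = 2.04377/0.161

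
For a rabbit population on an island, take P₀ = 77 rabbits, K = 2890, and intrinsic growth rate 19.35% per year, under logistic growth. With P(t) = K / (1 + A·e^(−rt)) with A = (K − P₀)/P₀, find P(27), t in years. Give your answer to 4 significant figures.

A = (2890 − 77)/77 = 36.53247
P(27) = 2890 / (1 + 36.53247·e^(−0.1935·27)) = 2890 / (1 + 36.53247·0.005383)
= 2890 / 1.19666 ≈ 2415.06

≈ 2,415 rabbits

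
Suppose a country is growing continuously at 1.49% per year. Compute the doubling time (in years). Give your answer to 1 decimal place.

doubling time = ln(2) / |r| = 0.69315 / 0.0149

doubling time ≈ 46.5 years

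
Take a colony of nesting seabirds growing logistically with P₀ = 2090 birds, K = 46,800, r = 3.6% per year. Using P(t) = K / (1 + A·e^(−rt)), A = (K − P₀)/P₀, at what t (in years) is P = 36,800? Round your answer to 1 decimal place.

t ≈ 121.3 years

A = (46800 − 2090)/2090 = 21.39234
36800 = 46800/(1 + 21.39234·e^(−0.036t)) → 1 + 21.39234·e^(−0.036t) = 1.27174
e^(−0.036t) = 0.012703 → t = ln(78.72383)/0.036 = 4.36595/0.036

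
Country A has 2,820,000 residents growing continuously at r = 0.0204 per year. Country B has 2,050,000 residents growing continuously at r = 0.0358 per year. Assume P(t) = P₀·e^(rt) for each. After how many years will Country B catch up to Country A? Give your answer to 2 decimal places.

t ≈ 20.71 years

2820000·e^(0.0204t) = 2050000·e^(0.0358t)
2820000/2050000 = e^((0.0358 − 0.0204)t) → ln(1.37561) = 0.0154·t
t = 0.3189 / 0.0154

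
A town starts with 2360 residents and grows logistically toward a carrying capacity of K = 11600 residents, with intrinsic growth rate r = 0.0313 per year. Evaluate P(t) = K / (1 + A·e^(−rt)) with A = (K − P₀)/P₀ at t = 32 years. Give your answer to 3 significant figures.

A = (11600 − 2360)/2360 = 3.91525
P(32) = 11600 / (1 + 3.91525·e^(−0.0313·32)) = 11600 / (1 + 3.91525·0.367291)
= 11600 / 2.43804 ≈ 4757.92

≈ 4,760 residents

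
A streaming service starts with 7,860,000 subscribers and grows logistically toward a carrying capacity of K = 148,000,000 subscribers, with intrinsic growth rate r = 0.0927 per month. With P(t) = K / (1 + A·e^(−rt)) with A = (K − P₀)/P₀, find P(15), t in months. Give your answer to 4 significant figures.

A = (148000000 − 7860000)/7860000 = 17.82952
P(15) = 148000000 / (1 + 17.82952·e^(−0.0927·15)) = 148000000 / (1 + 17.82952·0.248951)
= 148000000 / 5.43867 ≈ 27212523.55

≈ 27,210,000 subscribers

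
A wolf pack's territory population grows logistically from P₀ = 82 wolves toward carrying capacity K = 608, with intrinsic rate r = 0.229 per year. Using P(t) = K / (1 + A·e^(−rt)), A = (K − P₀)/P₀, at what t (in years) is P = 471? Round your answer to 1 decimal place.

A = (608 − 82)/82 = 6.41463
471 = 608/(1 + 6.41463·e^(−0.229t)) → 1 + 6.41463·e^(−0.229t) = 1.29087
e^(−0.229t) = 0.045345 → t = ln(22.05323)/0.229 = 3.09346/0.229

t ≈ 13.5 years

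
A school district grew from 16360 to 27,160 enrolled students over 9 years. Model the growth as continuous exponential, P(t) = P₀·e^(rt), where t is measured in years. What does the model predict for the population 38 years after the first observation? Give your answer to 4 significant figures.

≈ 139,100 enrolled students

r = ln(27160/16360) / 9 ≈ 0.056323 per year
P(38) = 16360 · e^(0.056323·38) = 16360 · 8.50173 ≈ 139088.3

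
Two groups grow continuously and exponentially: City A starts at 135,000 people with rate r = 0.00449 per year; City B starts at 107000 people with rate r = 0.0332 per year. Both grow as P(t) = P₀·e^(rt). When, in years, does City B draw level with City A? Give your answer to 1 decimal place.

135000·e^(0.00449t) = 107000·e^(0.0332t)
135000/107000 = e^((0.0332 − 0.00449)t) → ln(1.26168) = 0.02871·t
t = 0.23245 / 0.02871

t ≈ 8.1 years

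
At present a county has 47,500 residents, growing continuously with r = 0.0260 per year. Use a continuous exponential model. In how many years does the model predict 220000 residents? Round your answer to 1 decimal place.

220000 = 47500 · e^(0.026·t)
t = ln(220000/47500) / 0.026 = ln(4.63158) / 0.026 = 1.5329 / 0.026

t ≈ 59.0 years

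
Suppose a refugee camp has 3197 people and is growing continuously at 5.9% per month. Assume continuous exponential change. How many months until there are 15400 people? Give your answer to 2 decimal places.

15400 = 3197 · e^(0.059·t)
t = ln(15400/3197) / 0.059 = ln(4.81702) / 0.059 = 1.57215 / 0.059

t ≈ 26.65 months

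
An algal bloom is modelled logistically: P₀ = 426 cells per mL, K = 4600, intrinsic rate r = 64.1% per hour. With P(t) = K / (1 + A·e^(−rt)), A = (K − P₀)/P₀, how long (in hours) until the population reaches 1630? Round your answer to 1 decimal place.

A = (4600 − 426)/426 = 9.79812
1630 = 4600/(1 + 9.79812·e^(−0.641t)) → 1 + 9.79812·e^(−0.641t) = 2.82209
e^(−0.641t) = 0.185963 → t = ln(5.37742)/0.641 = 1.68221/0.641

t ≈ 2.6 hours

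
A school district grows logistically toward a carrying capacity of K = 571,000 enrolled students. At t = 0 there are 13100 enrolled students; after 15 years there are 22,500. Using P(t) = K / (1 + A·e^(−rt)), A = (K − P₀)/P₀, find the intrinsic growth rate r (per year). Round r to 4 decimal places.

A = (571000 − 13100)/13100 = 42.58779
22500 = 571000/(1 + 42.58779·e^(−r·15)) → e^(−15r) = (25.37778 − 1)/42.58779 = 0.572412
r = −ln(0.572412)/15 = 0.5579/15

r ≈ 0.0372 per year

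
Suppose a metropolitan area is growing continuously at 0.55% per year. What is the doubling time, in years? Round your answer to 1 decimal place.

doubling time ≈ 126.0 years

doubling time = ln(2) / |r| = 0.69315 / 0.0055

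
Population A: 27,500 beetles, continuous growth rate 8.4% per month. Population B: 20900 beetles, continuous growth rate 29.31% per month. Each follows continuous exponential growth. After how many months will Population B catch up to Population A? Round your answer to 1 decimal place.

t ≈ 1.3 months

27500·e^(0.084t) = 20900·e^(0.2931t)
27500/20900 = e^((0.2931 − 0.084)t) → ln(1.31579) = 0.2091·t
t = 0.27444 / 0.2091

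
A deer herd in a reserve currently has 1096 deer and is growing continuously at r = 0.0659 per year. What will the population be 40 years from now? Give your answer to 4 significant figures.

P(40) = 1096 · e^(0.0659·40) = 1096 · e^(2.636)
= 1096 · 13.95726 ≈ 15297.16

≈ 15,300 deer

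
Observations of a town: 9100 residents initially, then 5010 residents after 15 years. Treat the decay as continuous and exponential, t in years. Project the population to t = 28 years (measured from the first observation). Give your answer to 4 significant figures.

≈ 2,987 residents

r = ln(5010/9100) / 15 ≈ -0.039789 per year
P(28) = 9100 · e^(-0.039789·28) = 9100 · 0.32821 ≈ 2986.72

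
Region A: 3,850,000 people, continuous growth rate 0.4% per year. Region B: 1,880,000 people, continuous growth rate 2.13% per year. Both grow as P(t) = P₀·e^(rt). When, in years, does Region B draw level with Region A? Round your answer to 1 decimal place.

t ≈ 41.4 years

3850000·e^(0.004t) = 1880000·e^(0.0213t)
3850000/1880000 = e^((0.0213 − 0.004)t) → ln(2.04787) = 0.0173·t
t = 0.7168 / 0.0173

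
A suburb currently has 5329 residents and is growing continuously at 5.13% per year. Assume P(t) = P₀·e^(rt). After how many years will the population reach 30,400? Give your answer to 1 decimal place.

30400 = 5329 · e^(0.0513·t)
t = ln(30400/5329) / 0.0513 = ln(5.70464) / 0.0513 = 1.74128 / 0.0513

t ≈ 33.9 years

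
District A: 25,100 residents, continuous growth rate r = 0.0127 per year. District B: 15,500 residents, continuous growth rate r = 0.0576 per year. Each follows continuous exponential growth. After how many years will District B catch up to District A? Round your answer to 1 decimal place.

t ≈ 10.7 years

25100·e^(0.0127t) = 15500·e^(0.0576t)
25100/15500 = e^((0.0576 − 0.0127)t) → ln(1.61935) = 0.0449·t
t = 0.48203 / 0.0449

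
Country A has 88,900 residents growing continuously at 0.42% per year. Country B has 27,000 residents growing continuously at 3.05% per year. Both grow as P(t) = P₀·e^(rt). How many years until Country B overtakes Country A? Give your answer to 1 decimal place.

t ≈ 45.3 years

88900·e^(0.0042t) = 27000·e^(0.0305t)
88900/27000 = e^((0.0305 − 0.0042)t) → ln(3.29259) = 0.0263·t
t = 1.19168 / 0.0263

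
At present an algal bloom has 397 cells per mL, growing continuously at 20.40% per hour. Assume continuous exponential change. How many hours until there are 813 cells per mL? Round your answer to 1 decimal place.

t ≈ 3.5 hours

813 = 397 · e^(0.204·t)
t = ln(813/397) / 0.204 = ln(2.04786) / 0.204 = 0.71679 / 0.204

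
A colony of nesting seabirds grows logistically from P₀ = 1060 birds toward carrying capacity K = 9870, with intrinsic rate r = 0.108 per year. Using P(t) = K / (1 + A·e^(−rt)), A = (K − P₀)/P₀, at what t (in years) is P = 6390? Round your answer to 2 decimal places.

A = (9870 − 1060)/1060 = 8.31132
6390 = 9870/(1 + 8.31132·e^(−0.108t)) → 1 + 8.31132·e^(−0.108t) = 1.5446
e^(−0.108t) = 0.065525 → t = ln(15.2613)/0.108 = 2.72532/0.108

t ≈ 25.23 years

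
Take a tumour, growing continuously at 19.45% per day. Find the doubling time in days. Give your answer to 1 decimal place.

doubling time = ln(2) / |r| = 0.69315 / 0.1945

doubling time ≈ 3.6 days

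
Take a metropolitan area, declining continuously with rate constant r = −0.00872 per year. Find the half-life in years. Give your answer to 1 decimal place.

half-life = ln(2) / |r| = 0.69315 / 0.00872

half-life ≈ 79.5 years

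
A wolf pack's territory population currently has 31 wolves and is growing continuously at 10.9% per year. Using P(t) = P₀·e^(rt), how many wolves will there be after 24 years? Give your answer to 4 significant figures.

≈ 424.1 wolves

P(24) = 31 · e^(0.109·24) = 31 · e^(2.616)
= 31 · 13.68089 ≈ 424.11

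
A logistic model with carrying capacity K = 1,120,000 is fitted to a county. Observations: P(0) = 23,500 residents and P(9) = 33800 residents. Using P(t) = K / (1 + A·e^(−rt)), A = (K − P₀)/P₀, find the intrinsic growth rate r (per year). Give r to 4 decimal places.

r ≈ 0.0414 per year

A = (1120000 − 23500)/23500 = 46.65957
33800 = 1120000/(1 + 46.65957·e^(−r·9)) → e^(−9r) = (33.13609 − 1)/46.65957 = 0.688735
r = −ln(0.688735)/9 = 0.3729/9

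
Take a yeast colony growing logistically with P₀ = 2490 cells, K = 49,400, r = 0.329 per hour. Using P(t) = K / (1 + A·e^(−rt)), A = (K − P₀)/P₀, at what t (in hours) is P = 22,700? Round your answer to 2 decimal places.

A = (49400 − 2490)/2490 = 18.83936
22700 = 49400/(1 + 18.83936·e^(−0.329t)) → 1 + 18.83936·e^(−0.329t) = 2.17621
e^(−0.329t) = 0.062434 → t = ln(16.01698)/0.329 = 2.77365/0.329

t ≈ 8.43 hours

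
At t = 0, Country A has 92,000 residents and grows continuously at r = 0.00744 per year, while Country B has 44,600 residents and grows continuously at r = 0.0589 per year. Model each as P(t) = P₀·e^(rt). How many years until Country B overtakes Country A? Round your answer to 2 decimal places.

92000·e^(0.00744t) = 44600·e^(0.0589t)
92000/44600 = e^((0.0589 − 0.00744)t) → ln(2.06278) = 0.05146·t
t = 0.72405 / 0.05146

t ≈ 14.07 years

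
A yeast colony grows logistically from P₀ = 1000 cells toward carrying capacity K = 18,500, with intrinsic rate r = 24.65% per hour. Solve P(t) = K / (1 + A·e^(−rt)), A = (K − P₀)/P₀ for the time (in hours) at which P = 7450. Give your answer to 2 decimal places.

t ≈ 10.01 hours

A = (18500 − 1000)/1000 = 17.5
7450 = 18500/(1 + 17.5·e^(−0.2465t)) → 1 + 17.5·e^(−0.2465t) = 2.48322
e^(−0.2465t) = 0.084756 → t = ln(11.79864)/0.2465 = 2.46798/0.2465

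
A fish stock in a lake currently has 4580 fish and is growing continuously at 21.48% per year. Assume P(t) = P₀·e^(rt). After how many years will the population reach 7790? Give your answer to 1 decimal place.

7790 = 4580 · e^(0.2148·t)
t = ln(7790/4580) / 0.2148 = ln(1.70087) / 0.2148 = 0.53114 / 0.2148

t ≈ 2.5 years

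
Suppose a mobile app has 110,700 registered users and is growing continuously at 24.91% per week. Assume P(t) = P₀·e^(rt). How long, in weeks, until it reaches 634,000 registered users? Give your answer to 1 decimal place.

634000 = 110700 · e^(0.2491·t)
t = ln(634000/110700) / 0.2491 = ln(5.72719) / 0.2491 = 1.74523 / 0.2491

t ≈ 7.0 weeks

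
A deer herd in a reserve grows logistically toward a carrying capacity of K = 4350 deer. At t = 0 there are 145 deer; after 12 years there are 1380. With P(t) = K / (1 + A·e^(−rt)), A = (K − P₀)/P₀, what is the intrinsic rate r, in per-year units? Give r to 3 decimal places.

A = (4350 − 145)/145 = 29
1380 = 4350/(1 + 29·e^(−r·12)) → e^(−12r) = (3.15217 − 1)/29 = 0.074213
r = −ln(0.074213)/12 = 2.60082/12

r ≈ 0.217 per year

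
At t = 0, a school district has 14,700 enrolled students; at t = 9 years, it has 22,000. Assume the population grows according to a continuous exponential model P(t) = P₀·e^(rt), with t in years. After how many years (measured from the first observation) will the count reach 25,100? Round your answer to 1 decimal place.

t ≈ 11.9 years

r = ln(22000/14700) / 9 ≈ 0.044799 per year
t = ln(25100/14700) / r = 0.53502 / 0.044799 ≈ 11.943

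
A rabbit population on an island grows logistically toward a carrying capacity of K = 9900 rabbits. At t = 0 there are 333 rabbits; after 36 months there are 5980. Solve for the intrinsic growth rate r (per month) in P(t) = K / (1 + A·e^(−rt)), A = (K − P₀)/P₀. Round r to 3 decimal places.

r ≈ 0.105 per month

A = (9900 − 333)/333 = 28.72973
5980 = 9900/(1 + 28.72973·e^(−r·36)) → e^(−36r) = (1.65552 − 1)/28.72973 = 0.022817
r = −ln(0.022817)/36 = 3.78026/36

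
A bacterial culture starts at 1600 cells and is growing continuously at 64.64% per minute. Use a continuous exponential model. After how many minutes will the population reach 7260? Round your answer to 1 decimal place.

7260 = 1600 · e^(0.6464·t)
t = ln(7260/1600) / 0.6464 = ln(4.5375) / 0.6464 = 1.51238 / 0.6464

t ≈ 2.3 minutes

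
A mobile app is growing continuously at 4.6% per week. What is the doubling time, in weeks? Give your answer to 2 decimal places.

doubling time ≈ 15.07 weeks

doubling time = ln(2) / |r| = 0.69315 / 0.046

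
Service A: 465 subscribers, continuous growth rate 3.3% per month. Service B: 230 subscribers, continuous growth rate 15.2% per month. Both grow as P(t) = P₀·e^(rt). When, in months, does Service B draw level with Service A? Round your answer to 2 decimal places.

465·e^(0.033t) = 230·e^(0.152t)
465/230 = e^((0.152 − 0.033)t) → ln(2.02174) = 0.119·t
t = 0.70396 / 0.119

t ≈ 5.92 months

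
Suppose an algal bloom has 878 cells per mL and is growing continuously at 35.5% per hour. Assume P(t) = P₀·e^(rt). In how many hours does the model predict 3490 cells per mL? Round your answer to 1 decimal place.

t ≈ 3.9 hours

3490 = 878 · e^(0.355·t)
t = ln(3490/878) / 0.355 = ln(3.97494) / 0.355 = 1.38001 / 0.355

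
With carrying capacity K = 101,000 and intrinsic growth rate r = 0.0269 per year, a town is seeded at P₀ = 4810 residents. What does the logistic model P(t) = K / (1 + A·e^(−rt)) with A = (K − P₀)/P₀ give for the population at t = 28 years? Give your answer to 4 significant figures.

A = (101000 − 4810)/4810 = 19.99792
P(28) = 101000 / (1 + 19.99792·e^(−0.0269·28)) = 101000 / (1 + 19.99792·0.470857)
= 101000 / 10.41617 ≈ 9696.46

≈ 9,696 residents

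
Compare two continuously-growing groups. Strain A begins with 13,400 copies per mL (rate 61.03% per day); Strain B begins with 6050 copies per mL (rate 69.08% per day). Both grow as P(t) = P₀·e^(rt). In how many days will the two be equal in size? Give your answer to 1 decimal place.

13400·e^(0.6103t) = 6050·e^(0.6908t)
13400/6050 = e^((0.6908 − 0.6103)t) → ln(2.21488) = 0.0805·t
t = 0.7952 / 0.0805

t ≈ 9.9 days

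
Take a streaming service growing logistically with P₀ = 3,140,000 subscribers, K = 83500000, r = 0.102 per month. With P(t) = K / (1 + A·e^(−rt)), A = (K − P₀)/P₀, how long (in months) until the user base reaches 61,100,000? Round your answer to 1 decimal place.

t ≈ 41.6 months

A = (83500000 − 3140000)/3140000 = 25.59236
61100000 = 83500000/(1 + 25.59236·e^(−0.102t)) → 1 + 25.59236·e^(−0.102t) = 1.36661
e^(−0.102t) = 0.014325 → t = ln(69.80772)/0.102 = 4.24574/0.102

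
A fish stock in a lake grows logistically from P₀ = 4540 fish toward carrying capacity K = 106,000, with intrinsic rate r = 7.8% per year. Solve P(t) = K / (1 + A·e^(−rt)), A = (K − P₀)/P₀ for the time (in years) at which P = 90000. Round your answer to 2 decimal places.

t ≈ 61.97 years

A = (106000 − 4540)/4540 = 22.34802
90000 = 106000/(1 + 22.34802·e^(−0.078t)) → 1 + 22.34802·e^(−0.078t) = 1.17778
e^(−0.078t) = 0.007955 → t = ln(125.7076)/0.078 = 4.83396/0.078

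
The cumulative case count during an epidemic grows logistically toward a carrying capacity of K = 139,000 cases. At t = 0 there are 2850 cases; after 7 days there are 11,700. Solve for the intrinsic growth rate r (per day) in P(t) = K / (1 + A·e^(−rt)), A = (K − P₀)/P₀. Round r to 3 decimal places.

r ≈ 0.211 per day

A = (139000 − 2850)/2850 = 47.77193
11700 = 139000/(1 + 47.77193·e^(−r·7)) → e^(−7r) = (11.88034 − 1)/47.77193 = 0.227756
r = −ln(0.227756)/7 = 1.47948/7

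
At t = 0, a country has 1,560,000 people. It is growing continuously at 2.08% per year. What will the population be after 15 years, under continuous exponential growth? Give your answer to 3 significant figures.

≈ 2,130,000 people

P(15) = 1560000 · e^(0.0208·15) = 1560000 · e^(0.312)
= 1560000 · 1.36615 ≈ 2131201.32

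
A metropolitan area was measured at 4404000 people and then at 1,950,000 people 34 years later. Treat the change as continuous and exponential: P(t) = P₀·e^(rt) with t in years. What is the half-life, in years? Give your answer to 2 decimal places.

r = ln(1950000/4404000) / 34 = ln(0.44278) / 34 ≈ -0.023961 per year
half-life = ln 2 / |r| = 0.69315 / 0.023961

half-life ≈ 28.93 years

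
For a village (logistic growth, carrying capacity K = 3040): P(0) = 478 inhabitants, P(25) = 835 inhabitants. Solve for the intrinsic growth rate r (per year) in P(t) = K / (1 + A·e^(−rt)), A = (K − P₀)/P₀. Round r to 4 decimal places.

r ≈ 0.0283 per year

A = (3040 − 478)/478 = 5.35983
835 = 3040/(1 + 5.35983·e^(−r·25)) → e^(−25r) = (3.64072 − 1)/5.35983 = 0.492687
r = −ln(0.492687)/25 = 0.70788/25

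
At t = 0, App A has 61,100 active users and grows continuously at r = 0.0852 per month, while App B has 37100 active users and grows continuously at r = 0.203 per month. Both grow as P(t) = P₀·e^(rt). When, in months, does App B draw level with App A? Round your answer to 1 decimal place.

61100·e^(0.0852t) = 37100·e^(0.203t)
61100/37100 = e^((0.203 − 0.0852)t) → ln(1.6469) = 0.1178·t
t = 0.49889 / 0.1178

t ≈ 4.2 months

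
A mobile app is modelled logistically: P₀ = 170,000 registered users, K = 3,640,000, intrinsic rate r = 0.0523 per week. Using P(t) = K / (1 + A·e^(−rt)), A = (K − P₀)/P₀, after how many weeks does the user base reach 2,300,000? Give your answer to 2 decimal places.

A = (3640000 − 170000)/170000 = 20.41176
2300000 = 3640000/(1 + 20.41176·e^(−0.0523t)) → 1 + 20.41176·e^(−0.0523t) = 1.58261
e^(−0.0523t) = 0.028543 → t = ln(35.03512)/0.0523 = 3.55635/0.0523

t ≈ 68.00 weeks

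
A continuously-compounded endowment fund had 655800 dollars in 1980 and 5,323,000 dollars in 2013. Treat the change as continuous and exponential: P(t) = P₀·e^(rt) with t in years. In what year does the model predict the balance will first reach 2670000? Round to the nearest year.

year 2002

r = ln(5323000/655800) / 33 = 2.09394/33 ≈ 0.063453 per year
t = ln(2670000/655800) / r = 1.40398/0.063453 ≈ 22.13 years after 1980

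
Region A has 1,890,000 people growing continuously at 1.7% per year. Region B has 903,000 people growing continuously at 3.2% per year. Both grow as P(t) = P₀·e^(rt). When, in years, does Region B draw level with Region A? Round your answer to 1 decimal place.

1890000·e^(0.017t) = 903000·e^(0.032t)
1890000/903000 = e^((0.032 − 0.017)t) → ln(2.09302) = 0.015·t
t = 0.73861 / 0.015

t ≈ 49.2 years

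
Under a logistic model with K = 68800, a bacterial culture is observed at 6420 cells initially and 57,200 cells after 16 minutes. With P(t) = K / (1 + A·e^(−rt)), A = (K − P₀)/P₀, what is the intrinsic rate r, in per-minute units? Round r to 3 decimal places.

r ≈ 0.242 per minute

A = (68800 − 6420)/6420 = 9.71651
57200 = 68800/(1 + 9.71651·e^(−r·16)) → e^(−16r) = (1.2028 − 1)/9.71651 = 0.020871
r = −ln(0.020871)/16 = 3.86938/16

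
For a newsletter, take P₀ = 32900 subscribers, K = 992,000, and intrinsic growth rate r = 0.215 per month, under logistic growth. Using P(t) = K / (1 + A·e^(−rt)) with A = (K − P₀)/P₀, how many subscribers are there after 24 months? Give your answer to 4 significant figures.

≈ 849,800 subscribers

A = (992000 − 32900)/32900 = 29.15198
P(24) = 992000 / (1 + 29.15198·e^(−0.215·24)) = 992000 / (1 + 29.15198·0.005742)
= 992000 / 1.16738 ≈ 849764.77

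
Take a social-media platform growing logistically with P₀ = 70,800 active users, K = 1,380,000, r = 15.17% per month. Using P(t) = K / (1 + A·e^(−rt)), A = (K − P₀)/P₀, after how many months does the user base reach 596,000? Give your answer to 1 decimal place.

t ≈ 17.4 months

A = (1380000 − 70800)/70800 = 18.49153
596000 = 1380000/(1 + 18.49153·e^(−0.1517t)) → 1 + 18.49153·e^(−0.1517t) = 2.31544
e^(−0.1517t) = 0.071137 → t = ln(14.05733)/0.1517 = 2.64314/0.1517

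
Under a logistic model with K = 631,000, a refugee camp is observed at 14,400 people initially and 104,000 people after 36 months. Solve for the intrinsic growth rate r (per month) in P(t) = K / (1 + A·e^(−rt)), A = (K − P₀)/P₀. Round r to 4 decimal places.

A = (631000 − 14400)/14400 = 42.81944
104000 = 631000/(1 + 42.81944·e^(−r·36)) → e^(−36r) = (6.06731 − 1)/42.81944 = 0.118341
r = −ln(0.118341)/36 = 2.13418/36

r ≈ 0.0593 per month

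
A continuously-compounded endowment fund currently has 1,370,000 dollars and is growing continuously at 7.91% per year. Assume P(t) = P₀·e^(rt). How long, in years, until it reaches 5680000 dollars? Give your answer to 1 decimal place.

5680000 = 1370000 · e^(0.0791·t)
t = ln(5680000/1370000) / 0.0791 = ln(4.14599) / 0.0791 = 1.42214 / 0.0791

t ≈ 18.0 years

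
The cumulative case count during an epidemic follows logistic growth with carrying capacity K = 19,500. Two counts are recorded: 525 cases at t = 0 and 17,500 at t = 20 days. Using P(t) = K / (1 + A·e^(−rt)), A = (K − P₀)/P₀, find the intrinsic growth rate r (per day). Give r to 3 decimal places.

r ≈ 0.288 per day

A = (19500 − 525)/525 = 36.14286
17500 = 19500/(1 + 36.14286·e^(−r·20)) → e^(−20r) = (1.11429 − 1)/36.14286 = 0.003162
r = −ln(0.003162)/20 = 5.75653/20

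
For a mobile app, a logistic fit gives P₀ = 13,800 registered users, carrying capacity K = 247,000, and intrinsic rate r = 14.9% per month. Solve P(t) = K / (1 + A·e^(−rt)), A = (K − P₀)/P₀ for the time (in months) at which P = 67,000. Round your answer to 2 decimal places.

t ≈ 12.34 months

A = (247000 − 13800)/13800 = 16.89855
67000 = 247000/(1 + 16.89855·e^(−0.149t)) → 1 + 16.89855·e^(−0.149t) = 3.68657
e^(−0.149t) = 0.158982 → t = ln(6.29002)/0.149 = 1.83896/0.149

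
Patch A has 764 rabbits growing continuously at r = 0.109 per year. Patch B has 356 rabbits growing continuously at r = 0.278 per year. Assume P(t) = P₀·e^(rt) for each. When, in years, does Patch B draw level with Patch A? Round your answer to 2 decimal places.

764·e^(0.109t) = 356·e^(0.278t)
764/356 = e^((0.278 − 0.109)t) → ln(2.14607) = 0.169·t
t = 0.76364 / 0.169

t ≈ 4.52 years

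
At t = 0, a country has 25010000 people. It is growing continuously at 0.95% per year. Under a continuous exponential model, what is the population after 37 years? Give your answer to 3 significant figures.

P(37) = 25010000 · e^(0.0095·37) = 25010000 · e^(0.3515)
= 25010000 · 1.4212 ≈ 35544155.66

≈ 35,500,000 people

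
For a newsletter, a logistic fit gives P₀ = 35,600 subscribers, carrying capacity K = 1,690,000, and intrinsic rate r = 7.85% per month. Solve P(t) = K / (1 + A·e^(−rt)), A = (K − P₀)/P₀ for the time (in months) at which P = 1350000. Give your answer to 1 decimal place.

t ≈ 66.5 months

A = (1690000 − 35600)/35600 = 46.47191
1350000 = 1690000/(1 + 46.47191·e^(−0.0785t)) → 1 + 46.47191·e^(−0.0785t) = 1.25185
e^(−0.0785t) = 0.005419 → t = ln(184.52082)/0.0785 = 5.21776/0.0785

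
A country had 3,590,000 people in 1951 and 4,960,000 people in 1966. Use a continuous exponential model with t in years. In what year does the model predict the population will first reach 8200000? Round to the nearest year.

year 1989

r = ln(4960000/3590000) / 15 = 0.32325/15 ≈ 0.02155 per year
t = ln(8200000/3590000) / r = 0.82598/0.02155 ≈ 38.33 years after 1951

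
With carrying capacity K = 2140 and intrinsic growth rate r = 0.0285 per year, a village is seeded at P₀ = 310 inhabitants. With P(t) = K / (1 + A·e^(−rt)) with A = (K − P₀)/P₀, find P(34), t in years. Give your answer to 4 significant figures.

A = (2140 − 310)/310 = 5.90323
P(34) = 2140 / (1 + 5.90323·e^(−0.0285·34)) = 2140 / (1 + 5.90323·0.379462)
= 2140 / 3.24005 ≈ 660.48

≈ 660.5 inhabitants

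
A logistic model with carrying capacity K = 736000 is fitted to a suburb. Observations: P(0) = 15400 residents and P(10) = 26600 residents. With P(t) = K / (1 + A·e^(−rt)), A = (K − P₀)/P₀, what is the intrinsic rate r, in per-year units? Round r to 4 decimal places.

A = (736000 − 15400)/15400 = 46.79221
26600 = 736000/(1 + 46.79221·e^(−r·10)) → e^(−10r) = (27.66917 − 1)/46.79221 = 0.569949
r = −ln(0.569949)/10 = 0.56221/10

r ≈ 0.0562 per year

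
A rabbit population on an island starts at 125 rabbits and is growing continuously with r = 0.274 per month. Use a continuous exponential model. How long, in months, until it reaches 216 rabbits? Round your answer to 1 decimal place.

216 = 125 · e^(0.274·t)
t = ln(216/125) / 0.274 = ln(1.728) / 0.274 = 0.54696 / 0.274

t ≈ 2.0 months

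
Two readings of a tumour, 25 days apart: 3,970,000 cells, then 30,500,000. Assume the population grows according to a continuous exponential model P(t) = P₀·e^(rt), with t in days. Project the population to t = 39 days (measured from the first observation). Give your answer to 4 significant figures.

≈ 95,540,000 cells

r = ln(30500000/3970000) / 25 ≈ 0.081558 per day
P(39) = 3970000 · e^(0.081558·39) = 3970000 · 24.06548 ≈ 95539962.3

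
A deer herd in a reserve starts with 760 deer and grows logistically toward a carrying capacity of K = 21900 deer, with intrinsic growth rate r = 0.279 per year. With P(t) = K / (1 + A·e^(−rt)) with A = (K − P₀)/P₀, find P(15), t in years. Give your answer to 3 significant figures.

≈ 15,400 deer

A = (21900 − 760)/760 = 27.81579
P(15) = 21900 / (1 + 27.81579·e^(−0.279·15)) = 21900 / (1 + 27.81579·0.015222)
= 21900 / 1.42342 ≈ 15385.51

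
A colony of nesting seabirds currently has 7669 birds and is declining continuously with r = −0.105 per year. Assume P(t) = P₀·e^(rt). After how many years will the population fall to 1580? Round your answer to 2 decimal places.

t ≈ 15.05 years

1580 = 7669 · e^(-0.105·t)
t = ln(1580/7669) / -0.105 = ln(0.20602) / -0.105 = -1.57976 / -0.105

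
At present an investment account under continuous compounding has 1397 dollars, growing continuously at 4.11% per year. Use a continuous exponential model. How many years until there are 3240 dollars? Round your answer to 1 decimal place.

t ≈ 20.5 years

3240 = 1397 · e^(0.0411·t)
t = ln(3240/1397) / 0.0411 = ln(2.31926) / 0.0411 = 0.84125 / 0.0411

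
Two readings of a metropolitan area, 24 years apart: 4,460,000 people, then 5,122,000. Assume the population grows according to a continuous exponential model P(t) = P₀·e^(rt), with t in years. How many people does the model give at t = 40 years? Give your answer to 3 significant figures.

r = ln(5122000/4460000) / 24 ≈ 0.005767 per year
P(40) = 4460000 · e^(0.005767·40) = 4460000 · 1.25943 ≈ 5617064.16

≈ 5,620,000 people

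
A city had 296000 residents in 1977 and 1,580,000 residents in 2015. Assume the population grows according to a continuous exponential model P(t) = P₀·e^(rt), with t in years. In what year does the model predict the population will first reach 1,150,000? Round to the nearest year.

r = ln(1580000/296000) / 38 = 1.67482/38 ≈ 0.044074 per year
t = ln(1150000/296000) / r = 1.35716/0.044074 ≈ 30.79 years after 1977

year 2008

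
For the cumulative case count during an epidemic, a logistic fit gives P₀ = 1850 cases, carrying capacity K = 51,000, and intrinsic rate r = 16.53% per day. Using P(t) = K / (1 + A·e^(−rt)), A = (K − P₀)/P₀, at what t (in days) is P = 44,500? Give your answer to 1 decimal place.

t ≈ 31.5 days

A = (51000 − 1850)/1850 = 26.56757
44500 = 51000/(1 + 26.56757·e^(−0.1653t)) → 1 + 26.56757·e^(−0.1653t) = 1.14607
e^(−0.1653t) = 0.005498 → t = ln(181.88565)/0.1653 = 5.20338/0.1653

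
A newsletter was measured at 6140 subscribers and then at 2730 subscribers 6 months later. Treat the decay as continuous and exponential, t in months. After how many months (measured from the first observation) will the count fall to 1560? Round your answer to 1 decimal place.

r = ln(2730/6140) / 6 ≈ -0.135087 per month
t = ln(1560/6140) / r = -1.37014 / -0.135087 ≈ 10.143

t ≈ 10.1 months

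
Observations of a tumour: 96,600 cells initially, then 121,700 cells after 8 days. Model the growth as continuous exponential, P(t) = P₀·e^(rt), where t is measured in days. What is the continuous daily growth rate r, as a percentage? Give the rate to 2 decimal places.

121700 = 96600 · e^(r·8)
e^(8r) = 121700/96600 = 1.25983
r = ln(1.25983) / 8 = 0.23098 / 8

r ≈ 2.89% per day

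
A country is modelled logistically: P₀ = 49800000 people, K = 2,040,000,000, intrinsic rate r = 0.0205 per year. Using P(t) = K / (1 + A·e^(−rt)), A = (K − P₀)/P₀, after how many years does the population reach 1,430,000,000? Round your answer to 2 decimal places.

A = (2040000000 − 49800000)/49800000 = 39.96386
1430000000 = 2040000000/(1 + 39.96386·e^(−0.0205t)) → 1 + 39.96386·e^(−0.0205t) = 1.42657
e^(−0.0205t) = 0.010674 → t = ln(93.68576)/0.0205 = 4.53995/0.0205

t ≈ 221.46 years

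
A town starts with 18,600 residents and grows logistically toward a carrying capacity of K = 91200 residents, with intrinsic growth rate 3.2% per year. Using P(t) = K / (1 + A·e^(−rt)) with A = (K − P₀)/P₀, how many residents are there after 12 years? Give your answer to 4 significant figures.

A = (91200 − 18600)/18600 = 3.90323
P(12) = 91200 / (1 + 3.90323·e^(−0.032·12)) = 91200 / (1 + 3.90323·0.681131)
= 91200 / 3.65861 ≈ 24927.5

≈ 24,930 residents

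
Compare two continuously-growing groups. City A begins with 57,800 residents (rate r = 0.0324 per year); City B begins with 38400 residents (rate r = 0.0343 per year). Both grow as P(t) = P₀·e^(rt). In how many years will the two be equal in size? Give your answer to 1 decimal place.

57800·e^(0.0324t) = 38400·e^(0.0343t)
57800/38400 = e^((0.0343 − 0.0324)t) → ln(1.50521) = 0.0019·t
t = 0.40893 / 0.0019

t ≈ 215.2 years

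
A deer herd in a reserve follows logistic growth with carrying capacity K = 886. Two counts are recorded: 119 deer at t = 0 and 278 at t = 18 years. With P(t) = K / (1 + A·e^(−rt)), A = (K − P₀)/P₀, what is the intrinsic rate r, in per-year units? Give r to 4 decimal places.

r ≈ 0.0600 per year

A = (886 − 119)/119 = 6.44538
278 = 886/(1 + 6.44538·e^(−r·18)) → e^(−18r) = (3.18705 − 1)/6.44538 = 0.339321
r = −ln(0.339321)/18 = 1.08081/18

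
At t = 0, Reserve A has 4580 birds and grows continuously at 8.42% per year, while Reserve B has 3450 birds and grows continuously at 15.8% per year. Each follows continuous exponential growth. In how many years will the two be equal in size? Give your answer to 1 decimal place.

4580·e^(0.0842t) = 3450·e^(0.158t)
4580/3450 = e^((0.158 − 0.0842)t) → ln(1.32754) = 0.0738·t
t = 0.28332 / 0.0738

t ≈ 3.8 years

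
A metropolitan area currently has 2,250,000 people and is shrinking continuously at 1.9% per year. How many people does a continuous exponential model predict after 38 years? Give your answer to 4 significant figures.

≈ 1,093,000 people

P(38) = 2250000 · e^(-0.019·38) = 2250000 · e^(-0.722)
= 2250000 · 0.48578 ≈ 1093004.38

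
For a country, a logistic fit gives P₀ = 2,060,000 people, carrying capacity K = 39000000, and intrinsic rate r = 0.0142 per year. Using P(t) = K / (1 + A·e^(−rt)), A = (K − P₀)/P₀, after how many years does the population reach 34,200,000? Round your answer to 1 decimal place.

A = (39000000 − 2060000)/2060000 = 17.93204
34200000 = 39000000/(1 + 17.93204·e^(−0.0142t)) → 1 + 17.93204·e^(−0.0142t) = 1.14035
e^(−0.0142t) = 0.007827 → t = ln(127.76578)/0.0142 = 4.8502/0.0142

t ≈ 341.6 years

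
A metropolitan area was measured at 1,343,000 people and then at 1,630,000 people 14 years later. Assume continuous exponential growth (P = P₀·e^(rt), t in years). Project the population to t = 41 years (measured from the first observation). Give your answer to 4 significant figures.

r = ln(1630000/1343000) / 14 ≈ 0.013834 per year
P(41) = 1343000 · e^(0.013834·41) = 1343000 · 1.7633 ≈ 2368115.15

≈ 2,368,000 people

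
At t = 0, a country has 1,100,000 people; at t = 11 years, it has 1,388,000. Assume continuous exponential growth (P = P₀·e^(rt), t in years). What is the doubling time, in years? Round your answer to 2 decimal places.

r = ln(1388000/1100000) / 11 = ln(1.26182) / 11 ≈ 0.021141 per year
doubling time = ln 2 / |r| = 0.69315 / 0.021141

doubling time ≈ 32.79 years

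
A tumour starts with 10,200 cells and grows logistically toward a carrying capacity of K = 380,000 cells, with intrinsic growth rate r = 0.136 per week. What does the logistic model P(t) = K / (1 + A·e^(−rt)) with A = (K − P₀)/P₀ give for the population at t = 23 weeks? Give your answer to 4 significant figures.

A = (380000 − 10200)/10200 = 36.2549
P(23) = 380000 / (1 + 36.2549·e^(−0.136·23)) = 380000 / (1 + 36.2549·0.043805)
= 380000 / 2.58816 ≈ 146822.59

≈ 146,800 cells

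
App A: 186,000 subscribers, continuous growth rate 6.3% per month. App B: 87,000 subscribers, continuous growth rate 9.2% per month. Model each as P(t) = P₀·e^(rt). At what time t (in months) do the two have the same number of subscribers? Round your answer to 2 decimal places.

186000·e^(0.063t) = 87000·e^(0.092t)
186000/87000 = e^((0.092 − 0.063)t) → ln(2.13793) = 0.029·t
t = 0.75984 / 0.029

t ≈ 26.20 months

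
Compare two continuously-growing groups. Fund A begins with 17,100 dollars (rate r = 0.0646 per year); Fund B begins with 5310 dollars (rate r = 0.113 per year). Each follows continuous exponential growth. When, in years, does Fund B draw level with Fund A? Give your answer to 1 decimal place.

17100·e^(0.0646t) = 5310·e^(0.113t)
17100/5310 = e^((0.113 − 0.0646)t) → ln(3.22034) = 0.0484·t
t = 1.16949 / 0.0484

t ≈ 24.2 years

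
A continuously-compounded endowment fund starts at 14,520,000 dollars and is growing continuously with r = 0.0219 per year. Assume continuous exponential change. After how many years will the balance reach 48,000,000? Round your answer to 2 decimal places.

48000000 = 14520000 · e^(0.0219·t)
t = ln(48000000/14520000) / 0.0219 = ln(3.30579) / 0.0219 = 1.19567 / 0.0219

t ≈ 54.60 years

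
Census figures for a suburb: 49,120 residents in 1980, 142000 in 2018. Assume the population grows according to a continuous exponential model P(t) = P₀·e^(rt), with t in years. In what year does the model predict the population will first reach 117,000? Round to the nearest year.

r = ln(142000/49120) / 38 = 1.06156/38 ≈ 0.027936 per year
t = ln(117000/49120) / r = 0.86791/0.027936 ≈ 31.07 years after 1980

year 2011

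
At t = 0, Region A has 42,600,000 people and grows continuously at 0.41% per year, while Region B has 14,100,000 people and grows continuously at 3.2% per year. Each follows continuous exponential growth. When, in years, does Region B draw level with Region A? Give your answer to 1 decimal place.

42600000·e^(0.0041t) = 14100000·e^(0.032t)
42600000/14100000 = e^((0.032 − 0.0041)t) → ln(3.02128) = 0.0279·t
t = 1.10568 / 0.0279

t ≈ 39.6 years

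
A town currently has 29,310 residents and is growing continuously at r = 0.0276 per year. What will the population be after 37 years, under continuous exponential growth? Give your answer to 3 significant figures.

≈ 81,400 residents

P(37) = 29310 · e^(0.0276·37) = 29310 · e^(1.0212)
= 29310 · 2.77652 ≈ 81379.94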